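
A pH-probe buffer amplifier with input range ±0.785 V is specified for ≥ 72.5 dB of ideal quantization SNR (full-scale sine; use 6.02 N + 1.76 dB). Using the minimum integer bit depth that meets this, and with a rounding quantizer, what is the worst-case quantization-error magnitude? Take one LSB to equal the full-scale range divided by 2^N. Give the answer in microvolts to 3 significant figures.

Range = 0.785 − (-0.785) = 1.57 V.
6.02 N + 1.76 ≥ 72.5 gives N ≥ 11.751, so the minimum integer is 12.
Step size = 1.57/4096 V = 383.30 µV.
|e|_max = LSB/2 = 192 µV.

192 µV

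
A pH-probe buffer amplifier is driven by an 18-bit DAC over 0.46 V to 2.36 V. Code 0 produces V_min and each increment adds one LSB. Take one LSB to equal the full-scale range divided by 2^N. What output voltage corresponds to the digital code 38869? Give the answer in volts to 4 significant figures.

0.7417 V

Span: 2.36 V − (0.46 V) = 1.9 V. LSB = 1.9 V / 2^18.
V_out = V_min + code × LSB = 0.46 V + 38869 × 1.9 V / 262144
      = 0.46 V + 0.281720 V = 0.741720 V.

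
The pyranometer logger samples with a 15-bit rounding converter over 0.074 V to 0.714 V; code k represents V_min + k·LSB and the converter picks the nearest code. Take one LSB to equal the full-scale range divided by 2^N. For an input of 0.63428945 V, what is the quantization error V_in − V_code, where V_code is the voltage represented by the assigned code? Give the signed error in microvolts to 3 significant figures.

Full-scale range = 0.714 V − (0.074 V) = 0.64 V. LSB = 0.64 V / 2^15 ≈ 19.53 µV.
(0.63428945 − (0.074)) / LSB = 0.56028945 × 32768/0.64 = 28686.8198. Nearest integer: k = 28687.
V_code = V_min + k × range/2^15 = 0.074 + 28687 × 0.64/32768 = 0.63429296875 V.
V_in − V_code = 0.63428945 − (0.63429296875) = −3.52 µV.

−3.52 µV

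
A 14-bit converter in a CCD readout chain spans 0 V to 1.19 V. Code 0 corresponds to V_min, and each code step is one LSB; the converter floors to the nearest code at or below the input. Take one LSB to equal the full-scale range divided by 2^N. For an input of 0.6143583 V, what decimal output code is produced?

8458

Span = 1.19 V. LSB = 1.19 V / 2^14 ≈ 72.63 µV.
code = ⌊(V_in − V_min)/LSB⌋ = ⌊(V_in − V_min) × 2^14 / range⌋
     = ⌊(0.6143583 − (0)) × 16384 / 1.19⌋ = ⌊0.6143583 × 16384/1.19⌋
     = ⌊8458.526⌋ = 8458.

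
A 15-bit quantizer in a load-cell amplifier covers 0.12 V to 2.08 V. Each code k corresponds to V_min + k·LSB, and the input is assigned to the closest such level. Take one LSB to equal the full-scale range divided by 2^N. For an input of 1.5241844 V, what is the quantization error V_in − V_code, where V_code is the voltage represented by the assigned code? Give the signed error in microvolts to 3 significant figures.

−19.7 µV

Span: 2.08 V − (0.12 V) = 1.96 V. LSB = 1.96 V / 2^15 ≈ 59.81 µV.
(V_in − V_min)/LSB = (1.5241844 − (0.12)) × 32768/1.96 = 23475.6706 → nearest code k = 23476.
V_code = V_min + k × range/2^15 = 0.12 + 23476 × 1.96/32768 = 1.5242041016 V.
V_in − V_code = 1.5241844 − (1.5242041016) = −19.7 µV.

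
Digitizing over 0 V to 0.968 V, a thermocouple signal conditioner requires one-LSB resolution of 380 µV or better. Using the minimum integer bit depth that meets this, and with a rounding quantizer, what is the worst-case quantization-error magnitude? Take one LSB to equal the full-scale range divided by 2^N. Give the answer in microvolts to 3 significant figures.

118 µV

Full-scale range = 0.968 V.
0.968 V / 380 µV = 2547. Since 2^11 = 2048 and 2^12 = 4096, N = 12.
One LSB is 0.968 V / 4096 = 236.33 µV.
|e|_max = LSB/2 = 118 µV.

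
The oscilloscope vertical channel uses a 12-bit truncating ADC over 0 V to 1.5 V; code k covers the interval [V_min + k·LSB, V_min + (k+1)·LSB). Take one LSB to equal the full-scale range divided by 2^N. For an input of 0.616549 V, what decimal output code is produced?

Full-scale range = 1.5 V. LSB = 1.5 V / 2^12 ≈ 366.2 µV.
(V_in − V_min) × 2^12/range = (0.616549 − (0)) × 4096/1.5 = 1683.590.
Floor → code = 1683.

1683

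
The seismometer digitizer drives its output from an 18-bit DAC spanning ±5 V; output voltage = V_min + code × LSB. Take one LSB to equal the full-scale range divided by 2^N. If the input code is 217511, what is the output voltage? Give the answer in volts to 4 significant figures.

Span: 5 V − (-5 V) = 10 V. LSB = 10 V / 2^18.
Output = V_min + (217511/262144) × range = -5 + 0.829739 × 10 V
      = -5 + 8.29739 = 3.29739 V.

3.297 V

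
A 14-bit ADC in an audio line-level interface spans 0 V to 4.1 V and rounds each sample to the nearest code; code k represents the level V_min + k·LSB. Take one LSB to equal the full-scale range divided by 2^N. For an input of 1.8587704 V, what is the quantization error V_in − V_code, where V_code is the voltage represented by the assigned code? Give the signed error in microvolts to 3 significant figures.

Span = 4.1 V. LSB = 4.1 V / 2^14 ≈ 250.2 µV.
(1.8587704 − (0)) / LSB = 1.8587704 × 16384/4.1 = 7427.8279. Nearest integer: k = 7428.
V_code = 0 + (7428/16384) × 4.1 = 1.8588134766 V.
e = 1.8587704 − (1.8588134766) = −43.1 µV.

−43.1 µV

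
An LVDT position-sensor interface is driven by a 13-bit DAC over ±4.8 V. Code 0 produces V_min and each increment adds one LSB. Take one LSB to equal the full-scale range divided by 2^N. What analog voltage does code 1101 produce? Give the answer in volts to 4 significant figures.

-3.510 V

Range = 4.8 − (-4.8) = 9.6 V. LSB = 9.6 V / 2^13.
Output = V_min + (1101/8192) × range = -4.8 + 0.134399 × 9.6 V
      = -4.8 + 1.29023 = -3.50977 V.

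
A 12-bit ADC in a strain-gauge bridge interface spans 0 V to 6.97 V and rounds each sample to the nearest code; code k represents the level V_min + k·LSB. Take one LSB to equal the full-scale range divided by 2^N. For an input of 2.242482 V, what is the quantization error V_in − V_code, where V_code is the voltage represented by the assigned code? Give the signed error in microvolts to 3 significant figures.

V_FS = 6.97 V. LSB = 6.97 V / 2^12 ≈ 1.702 mV.
(2.242482 − (0)) / LSB = 2.242482 × 4096/6.97 = 1317.8201. Nearest integer: k = 1318.
V_code = V_min + k × range/2^12 = 0 + 1318 × 6.97/4096 = 2.242788086 V.
V_in − V_code = 2.242482 − (2.242788086) = −306 µV.

−306 µV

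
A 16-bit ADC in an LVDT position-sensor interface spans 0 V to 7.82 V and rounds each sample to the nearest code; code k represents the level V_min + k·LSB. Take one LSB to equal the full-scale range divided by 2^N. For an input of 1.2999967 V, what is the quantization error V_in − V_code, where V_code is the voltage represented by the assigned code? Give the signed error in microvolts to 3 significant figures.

−35.3 µV

V_FS = 7.82 V. LSB = 7.82 V / 2^16 ≈ 119.3 µV.
(V_in − V_min)/LSB = (1.2999967 − (0)) × 65536/7.82 = 10894.7038 → nearest code k = 10895.
V_code = 0 + (10895/65536) × 7.82 = 1.3000320435 V.
V_in − V_code = 1.2999967 − (1.3000320435) = −35.3 µV.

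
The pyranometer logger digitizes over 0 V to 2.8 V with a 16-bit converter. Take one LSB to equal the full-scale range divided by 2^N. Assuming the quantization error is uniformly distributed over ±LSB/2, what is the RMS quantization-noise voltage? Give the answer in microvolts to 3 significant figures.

12.3 µV

V_FS = 2.8 V.
LSB = 2.8 V ÷ 2^16 = 2.8/65536 V = 42.725 µV.
RMS of a uniform error over width LSB is LSB/√12 = 12.3 µV.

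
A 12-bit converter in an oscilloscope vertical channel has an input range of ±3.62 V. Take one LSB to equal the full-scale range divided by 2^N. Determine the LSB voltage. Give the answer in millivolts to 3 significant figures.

1.77 mV

Full-scale range = 3.62 V − (-3.62 V) = 7.24 V.
There are 2^12 = 4096 steps.
Step size = 7.24/4096 V = 1.77 mV.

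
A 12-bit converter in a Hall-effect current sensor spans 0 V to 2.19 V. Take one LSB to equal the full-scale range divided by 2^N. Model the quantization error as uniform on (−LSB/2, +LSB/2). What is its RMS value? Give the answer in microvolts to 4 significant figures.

154.3 µV

Range is 2.19 V.
Step size = 2.19/4096 V = 0.534668 mV.
V_rms = LSB/√12 = 0.534668 mV / √12 = 154.3 µV.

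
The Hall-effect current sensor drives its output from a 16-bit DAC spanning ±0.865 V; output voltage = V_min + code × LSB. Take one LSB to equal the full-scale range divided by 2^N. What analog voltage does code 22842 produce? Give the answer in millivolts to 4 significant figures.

-262.0 mV

Range = 0.865 − (-0.865) = 1.73 V. LSB = 1.73 V / 2^16.
V_out = -0.865 + 22842 × (1.73/65536) V
      = -0.865 + 0.602976 = -0.262024 V.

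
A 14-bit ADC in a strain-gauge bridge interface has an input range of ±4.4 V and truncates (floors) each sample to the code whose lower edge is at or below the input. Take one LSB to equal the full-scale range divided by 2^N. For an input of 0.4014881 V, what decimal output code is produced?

8939

Full-scale range = 4.4 V − (-4.4 V) = 8.8 V. LSB = 8.8 V / 2^14 ≈ 0.5371 mV.
code = ⌊(V_in − V_min)/LSB⌋ = ⌊(V_in − V_min) × 2^14 / range⌋
     = ⌊(0.4014881 − (-4.4)) × 16384 / 8.8⌋ = ⌊4.8014881 × 16384/8.8⌋
     = ⌊8939.498⌋ = 8939.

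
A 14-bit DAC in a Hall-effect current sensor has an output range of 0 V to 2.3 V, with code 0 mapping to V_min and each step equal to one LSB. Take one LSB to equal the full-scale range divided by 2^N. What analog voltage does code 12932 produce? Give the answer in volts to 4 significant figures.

1.815 V

Full-scale range = 2.3 V. LSB = 2.3 V / 2^14.
Output = V_min + (12932/16384) × range = 0 + 0.789307 × 2.3 V
      = 0 + 1.81541 = 1.81541 V.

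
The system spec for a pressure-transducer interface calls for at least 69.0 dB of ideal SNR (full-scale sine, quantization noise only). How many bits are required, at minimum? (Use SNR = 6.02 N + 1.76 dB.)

12 bits

6.02 N + 1.76 ≥ 69.0 gives N ≥ 11.169, so the minimum integer is 12.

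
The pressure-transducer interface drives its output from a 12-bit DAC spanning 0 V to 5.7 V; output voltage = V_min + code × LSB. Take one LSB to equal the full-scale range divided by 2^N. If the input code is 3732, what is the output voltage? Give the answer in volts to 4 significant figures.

Full-scale range = 5.7 V. LSB = 5.7 V / 2^12.
Output = V_min + (3732/4096) × range = 0 + 0.911133 × 5.7 V
      = 0 + 5.19346 = 5.19346 V.

5.193 V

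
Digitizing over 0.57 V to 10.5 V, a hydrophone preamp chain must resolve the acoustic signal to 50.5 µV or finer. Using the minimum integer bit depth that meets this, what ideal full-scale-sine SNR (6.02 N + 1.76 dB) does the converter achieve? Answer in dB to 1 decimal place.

Full-scale range = 10.5 V − (0.57 V) = 9.93 V.
Need 2^N ≥ 9.93 V / 50.5 µV = 196600 → N_min = 18.
Ideal SNR at N = 18: 6.02·18 + 1.76 = 110.1 dB.

110.1 dB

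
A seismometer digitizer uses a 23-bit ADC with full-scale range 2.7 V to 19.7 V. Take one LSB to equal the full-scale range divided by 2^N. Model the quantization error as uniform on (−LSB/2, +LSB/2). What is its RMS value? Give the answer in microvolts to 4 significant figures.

0.5850 µV

Range = 19.7 − (2.7) = 17 V.
Step size = 17/8388608 V = 2.02656 µV.
For a uniform distribution on [−LSB/2, +LSB/2], V_rms = LSB/√12 = 2.02656 µV/3.4641 = 0.5850 µV.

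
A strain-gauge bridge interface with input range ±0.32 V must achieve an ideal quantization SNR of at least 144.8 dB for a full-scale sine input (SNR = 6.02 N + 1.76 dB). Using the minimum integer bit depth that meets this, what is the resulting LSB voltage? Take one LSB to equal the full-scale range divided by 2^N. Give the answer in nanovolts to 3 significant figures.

The full-scale span is 0.32 − (-0.32) = 0.64 V.
Solving 6.02 N ≥ 144.8 − 1.76: N ≥ 23.761. Round up → N = 24.
Step size = 0.64/16777216 V = 38.1 nV.

38.1 nV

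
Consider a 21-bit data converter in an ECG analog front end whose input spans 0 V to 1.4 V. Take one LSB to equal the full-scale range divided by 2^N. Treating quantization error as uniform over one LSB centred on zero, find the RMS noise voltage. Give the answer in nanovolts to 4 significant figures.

Range is 1.4 V.
One LSB is 1.4 V / 2097152 = 0.667572 µV.
V_rms = LSB/√12 = 0.667572 µV / √12 = 192.7 nV.

192.7 nV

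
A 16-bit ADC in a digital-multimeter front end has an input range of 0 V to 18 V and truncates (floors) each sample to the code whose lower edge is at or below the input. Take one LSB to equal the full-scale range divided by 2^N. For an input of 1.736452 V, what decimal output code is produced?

Span = 18 V. LSB = 18 V / 2^16 ≈ 274.7 µV.
V_in − V_min = 1.736452 − (0) = 1.736452 V.
Divide by LSB: 1.736452 × 65536/18 = 6322.2288.
Truncating gives code 6322.

6322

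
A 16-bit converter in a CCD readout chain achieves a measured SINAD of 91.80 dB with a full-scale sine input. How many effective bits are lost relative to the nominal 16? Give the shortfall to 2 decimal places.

Effective bits = (91.80 − 1.76)/6.02 = 14.9568.
Lost resolution: 16 − 14.9568 = 1.0432 bits.

1.04 bits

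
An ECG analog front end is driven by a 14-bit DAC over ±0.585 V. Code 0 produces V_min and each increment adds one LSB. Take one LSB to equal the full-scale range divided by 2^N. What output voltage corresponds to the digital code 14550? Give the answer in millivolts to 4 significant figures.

454.0 mV

Span: 0.585 V − (-0.585 V) = 1.17 V. LSB = 1.17 V / 2^14.
Output = V_min + (14550/16384) × range = -0.585 + 0.888062 × 1.17 V
      = -0.585 V + 1.03903 V = 0.454032 V.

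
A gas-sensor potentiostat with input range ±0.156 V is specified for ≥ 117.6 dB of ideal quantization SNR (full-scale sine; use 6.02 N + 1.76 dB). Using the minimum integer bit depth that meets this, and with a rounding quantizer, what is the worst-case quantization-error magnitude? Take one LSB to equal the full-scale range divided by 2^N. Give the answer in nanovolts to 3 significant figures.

149 nV

Span: 0.156 V − (-0.156 V) = 0.312 V.
N ≥ (117.6 − 1.76)/6.02 = 19.243 → N_min = 20.
One LSB is 0.312 V / 1048576 = 297.55 nV.
Max error for round-to-nearest is LSB/2 = 149 nV.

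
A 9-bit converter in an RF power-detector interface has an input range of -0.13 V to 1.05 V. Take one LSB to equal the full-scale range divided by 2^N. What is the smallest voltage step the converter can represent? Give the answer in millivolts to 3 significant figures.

The full-scale span is 1.05 − (-0.13) = 1.18 V.
There are 2^9 = 512 steps.
One LSB is 1.18 V / 512 = 2.30 mV.

2.30 mV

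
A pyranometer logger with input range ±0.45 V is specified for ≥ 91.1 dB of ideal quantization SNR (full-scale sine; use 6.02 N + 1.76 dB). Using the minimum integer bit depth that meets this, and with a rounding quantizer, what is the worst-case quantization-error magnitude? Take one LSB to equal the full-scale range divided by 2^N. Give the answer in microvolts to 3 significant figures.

13.7 µV

Full-scale range = 0.45 V − (-0.45 V) = 0.9 V.
N ≥ (91.1 − 1.76)/6.02 = 14.841 → N_min = 15.
LSB = 0.9 V ÷ 2^15 = 0.9/32768 V = 27.466 µV.
Half an LSB is 13.7 µV.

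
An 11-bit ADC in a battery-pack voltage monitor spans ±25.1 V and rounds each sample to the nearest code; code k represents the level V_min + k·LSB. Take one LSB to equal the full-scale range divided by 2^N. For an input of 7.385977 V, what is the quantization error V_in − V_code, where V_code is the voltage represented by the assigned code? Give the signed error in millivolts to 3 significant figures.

+7.95 mV

Range = 25.1 − (-25.1) = 50.2 V. LSB = 50.2 V / 2^11 ≈ 24.51 mV.
Position in LSBs: (7.385977 − (-25.1)) × 2048/50.2 = 1325.3243; rounding gives k = 1325.
Reconstructed level: -25.1 + 1325 × 50.2/2048 V = 7.378027344 V.
Error = V_in − V_code = 7.385977 − (7.378027344) = +7.95 mV.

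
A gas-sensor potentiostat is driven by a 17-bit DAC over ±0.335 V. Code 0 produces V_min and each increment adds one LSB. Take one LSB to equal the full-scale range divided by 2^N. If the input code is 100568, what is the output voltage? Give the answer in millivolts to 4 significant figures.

179.1 mV

Full-scale range = 0.335 V − (-0.335 V) = 0.67 V. LSB = 0.67 V / 2^17.
V_out = V_min + code × LSB = -0.335 V + 100568 × 0.67 V / 131072
      = -0.335 + 0.514073 = 0.179073 V.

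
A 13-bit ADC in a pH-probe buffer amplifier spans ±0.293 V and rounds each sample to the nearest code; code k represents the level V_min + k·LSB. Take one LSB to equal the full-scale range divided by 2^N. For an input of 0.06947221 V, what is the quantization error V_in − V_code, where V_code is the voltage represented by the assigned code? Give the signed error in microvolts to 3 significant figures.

Range = 0.293 − (-0.293) = 0.586 V. LSB = 0.586 V / 2^13 ≈ 71.53 µV.
(0.06947221 − (-0.293)) / LSB = 0.36247221 × 8192/0.586 = 5067.1883. Nearest integer: k = 5067.
V_code = V_min + k × range/2^13 = -0.293 + 5067 × 0.586/8192 = 0.06945874023 V.
e = 0.06947221 − (0.06945874023) = +13.5 µV.

+13.5 µV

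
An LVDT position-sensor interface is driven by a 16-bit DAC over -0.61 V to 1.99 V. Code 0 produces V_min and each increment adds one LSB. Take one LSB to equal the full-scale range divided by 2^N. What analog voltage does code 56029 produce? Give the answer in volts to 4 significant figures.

1.613 V

Range = 1.99 − (-0.61) = 2.6 V. LSB = 2.6 V / 2^16.
V_out = -0.61 + 56029 × (2.6/65536) V
      = -0.61 V + 2.22283 V = 1.61283 V.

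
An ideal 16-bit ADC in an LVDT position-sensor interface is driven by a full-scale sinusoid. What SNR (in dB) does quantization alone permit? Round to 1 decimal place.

Ideal quantization SNR: 6.02 × 16 + 1.76 dB = 98.1 dB.

98.1 dB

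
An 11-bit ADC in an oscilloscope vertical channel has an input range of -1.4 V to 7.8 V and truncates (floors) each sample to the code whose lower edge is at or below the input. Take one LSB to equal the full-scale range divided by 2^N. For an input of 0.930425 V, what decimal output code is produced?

Full-scale range = 7.8 V − (-1.4 V) = 9.2 V. LSB = 9.2 V / 2^11 ≈ 4.492 mV.
code = ⌊(V_in − V_min)/LSB⌋ = ⌊(V_in − V_min) × 2^11 / range⌋
     = ⌊(0.930425 − (-1.4)) × 2048 / 9.2⌋ = ⌊2.330425 × 2048/9.2⌋
     = ⌊518.773⌋ = 518.

518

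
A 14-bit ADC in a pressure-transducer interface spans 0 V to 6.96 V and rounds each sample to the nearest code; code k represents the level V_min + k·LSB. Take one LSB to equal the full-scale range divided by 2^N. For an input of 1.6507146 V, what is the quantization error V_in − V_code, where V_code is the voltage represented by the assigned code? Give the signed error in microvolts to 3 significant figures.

−76.4 µV

Range is 6.96 V. LSB = 6.96 V / 2^14 ≈ 424.8 µV.
Position in LSBs: (1.6507146 − (0)) × 16384/6.96 = 3885.8201; rounding gives k = 3886.
Reconstructed level: 0 + 3886 × 6.96/16384 V = 1.6507910156 V.
e = 1.6507146 − (1.6507910156) = −76.4 µV.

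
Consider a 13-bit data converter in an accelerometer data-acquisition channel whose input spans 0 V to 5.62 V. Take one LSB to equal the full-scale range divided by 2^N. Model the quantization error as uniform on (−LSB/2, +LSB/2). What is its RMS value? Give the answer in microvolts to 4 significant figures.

198.0 µV

Range is 5.62 V.
LSB = 5.62 V / 2^13 = 0.686035 mV.
σ_q = LSB/√12 = 0.686035 mV/3.4641 = 198.0 µV.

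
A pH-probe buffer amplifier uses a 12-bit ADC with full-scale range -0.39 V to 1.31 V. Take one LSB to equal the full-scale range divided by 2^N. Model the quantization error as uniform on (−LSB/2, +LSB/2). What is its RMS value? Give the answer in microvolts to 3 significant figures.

The full-scale span is 1.31 − (-0.39) = 1.7 V.
One LSB is 1.7 V / 4096 = 415.04 µV.
V_rms = LSB/√12 = 415.04 µV / √12 = 120 µV.

120 µV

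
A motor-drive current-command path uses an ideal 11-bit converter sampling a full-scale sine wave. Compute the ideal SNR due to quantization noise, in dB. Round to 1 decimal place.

68.0 dB

SNR = 6.02·11 + 1.76 = 67.98 dB.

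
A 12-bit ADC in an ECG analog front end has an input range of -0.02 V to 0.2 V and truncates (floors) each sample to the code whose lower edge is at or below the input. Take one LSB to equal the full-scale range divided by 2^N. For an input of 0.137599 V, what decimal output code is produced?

Span: 0.2 V − (-0.02 V) = 0.22 V. LSB = 0.22 V / 2^12 ≈ 53.71 µV.
V_in − V_min = 0.137599 − (-0.02) = 0.157599 V.
Divide by LSB: 0.157599 × 4096/0.22 = 2934.2068.
Truncating gives code 2934.

2934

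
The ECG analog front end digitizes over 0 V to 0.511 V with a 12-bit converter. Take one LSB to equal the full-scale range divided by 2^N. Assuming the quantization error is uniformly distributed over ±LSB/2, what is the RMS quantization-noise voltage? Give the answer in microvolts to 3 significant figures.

Span = 0.511 V.
LSB = 0.511 V / 2^12 = 124.76 µV.
For a uniform distribution on [−LSB/2, +LSB/2], V_rms = LSB/√12 = 124.76 µV/3.4641 = 36.0 µV.

36.0 µV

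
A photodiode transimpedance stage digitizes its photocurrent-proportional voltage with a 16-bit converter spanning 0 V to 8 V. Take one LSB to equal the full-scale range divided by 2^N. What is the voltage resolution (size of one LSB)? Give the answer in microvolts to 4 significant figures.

122.1 µV

Span = 8 V.
There are 2^16 = 65536 steps.
Step size = 8/65536 V = 122.1 µV.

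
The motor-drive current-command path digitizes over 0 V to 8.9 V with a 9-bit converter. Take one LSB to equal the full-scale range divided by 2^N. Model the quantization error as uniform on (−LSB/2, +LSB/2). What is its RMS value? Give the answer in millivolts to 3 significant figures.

Span = 8.9 V.
LSB = 8.9 V ÷ 2^9 = 8.9/512 V = 17.383 mV.
RMS of a uniform error over width LSB is LSB/√12 = 5.02 mV.

5.02 mV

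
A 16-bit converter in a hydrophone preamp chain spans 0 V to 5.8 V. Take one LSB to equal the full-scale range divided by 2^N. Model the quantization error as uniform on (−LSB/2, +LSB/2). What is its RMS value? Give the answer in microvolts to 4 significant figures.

25.55 µV

V_FS = 5.8 V.
LSB = 5.8 V / 2^16 = 88.5010 µV.
V_rms = LSB/√12 = 88.5010 µV / √12 = 25.55 µV.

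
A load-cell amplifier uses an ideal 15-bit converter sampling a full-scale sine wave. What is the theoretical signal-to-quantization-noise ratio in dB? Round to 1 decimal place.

6.02(15) + 1.76 = 90.30 + 1.76 = 92.06 dB.

92.1 dB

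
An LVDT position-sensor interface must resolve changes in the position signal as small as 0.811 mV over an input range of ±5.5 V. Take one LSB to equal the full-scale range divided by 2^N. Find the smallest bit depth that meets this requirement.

14 bits

Full-scale range = 5.5 V − (-5.5 V) = 11 V.
Required number of levels: 11/0.811 mV = 13564; smallest N with 2^N ≥ that is 14.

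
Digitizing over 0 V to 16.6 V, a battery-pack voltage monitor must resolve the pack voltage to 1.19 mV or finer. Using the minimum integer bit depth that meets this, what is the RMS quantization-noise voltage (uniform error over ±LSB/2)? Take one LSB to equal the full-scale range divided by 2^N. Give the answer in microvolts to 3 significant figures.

292 µV

V_FS = 16.6 V.
Required number of levels: 16.6/1.19 mV = 13950; smallest N with 2^N ≥ that is 14.
LSB = 16.6 V ÷ 2^14 = 16.6/16384 V = 1.0132 mV.
V_rms = LSB/√12 = 292 µV.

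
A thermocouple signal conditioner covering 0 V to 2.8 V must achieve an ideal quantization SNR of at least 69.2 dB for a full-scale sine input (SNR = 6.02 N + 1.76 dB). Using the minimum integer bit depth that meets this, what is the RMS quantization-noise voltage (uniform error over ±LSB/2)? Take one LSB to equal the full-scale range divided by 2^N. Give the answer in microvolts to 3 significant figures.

197 µV

V_FS = 2.8 V.
N ≥ (69.2 − 1.76)/6.02 = 11.203 → N_min = 12.
One LSB is 2.8 V / 4096 = 0.68359 mV.
σ_q = LSB/√12 = 0.68359 mV/3.4641 = 197 µV.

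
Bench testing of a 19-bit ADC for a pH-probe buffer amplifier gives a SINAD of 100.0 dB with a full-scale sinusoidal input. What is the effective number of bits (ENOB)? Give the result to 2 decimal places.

16.32 bits

Inverting SNR = 6.02 N + 1.76: N_eff = (100.0 − 1.76)/6.02 = 16.3189.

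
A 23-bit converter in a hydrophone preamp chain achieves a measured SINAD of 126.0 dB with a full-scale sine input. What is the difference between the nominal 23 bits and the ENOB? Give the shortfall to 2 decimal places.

2.36 bits

Effective bits = (126.0 − 1.76)/6.02 = 20.6379.
Shortfall = 23 − 20.6379 = 2.3621 bits.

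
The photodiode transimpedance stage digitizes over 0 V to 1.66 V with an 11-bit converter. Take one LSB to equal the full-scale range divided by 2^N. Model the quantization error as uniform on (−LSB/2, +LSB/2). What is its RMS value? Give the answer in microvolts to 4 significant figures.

Span = 1.66 V.
LSB = 1.66 V / 2^11 = 0.810547 mV.
V_rms = LSB/√12 = 0.810547 mV / √12 = 234.0 µV.

234.0 µV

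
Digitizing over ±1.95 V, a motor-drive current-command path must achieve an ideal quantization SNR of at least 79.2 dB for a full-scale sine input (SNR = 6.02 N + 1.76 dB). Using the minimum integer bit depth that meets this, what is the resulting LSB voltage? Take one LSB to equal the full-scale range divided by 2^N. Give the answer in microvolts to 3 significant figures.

476 µV

Span: 1.95 V − (-1.95 V) = 3.9 V.
Solving 6.02 N ≥ 79.2 − 1.76: N ≥ 12.864. Round up → N = 13.
LSB = 3.9 V ÷ 2^13 = 3.9/8192 V = 476 µV.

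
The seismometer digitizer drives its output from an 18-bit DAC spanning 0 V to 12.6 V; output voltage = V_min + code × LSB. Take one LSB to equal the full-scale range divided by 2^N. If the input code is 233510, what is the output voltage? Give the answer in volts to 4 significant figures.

11.22 V

Full-scale range = 12.6 V. LSB = 12.6 V / 2^18.
V_out = 0 + 233510 × (12.6/262144) V
      = 0 + 11.2237 = 11.2237 V.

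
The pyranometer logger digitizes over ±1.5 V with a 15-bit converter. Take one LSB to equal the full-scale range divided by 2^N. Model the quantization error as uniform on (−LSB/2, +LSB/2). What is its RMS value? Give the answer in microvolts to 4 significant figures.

26.43 µV

Range = 1.5 − (-1.5) = 3 V.
LSB = 3 V ÷ 2^15 = 3/32768 V = 91.5527 µV.
RMS of a uniform error over width LSB is LSB/√12 = 26.43 µV.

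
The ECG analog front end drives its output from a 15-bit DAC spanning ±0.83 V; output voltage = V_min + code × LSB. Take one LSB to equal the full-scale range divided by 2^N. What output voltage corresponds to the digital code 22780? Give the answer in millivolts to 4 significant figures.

324.0 mV

The full-scale span is 0.83 − (-0.83) = 1.66 V. LSB = 1.66 V / 2^15.
V_out = V_min + code × LSB = -0.83 V + 22780 × 1.66 V / 32768
      = -0.83 + 1.15402 = 0.324016 V.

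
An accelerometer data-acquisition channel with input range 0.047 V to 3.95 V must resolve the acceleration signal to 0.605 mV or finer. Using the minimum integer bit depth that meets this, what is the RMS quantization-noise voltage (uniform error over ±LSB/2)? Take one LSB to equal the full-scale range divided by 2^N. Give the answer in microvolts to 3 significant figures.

Span: 3.95 V − (0.047 V) = 3.903 V.
3.903 V / 0.605 mV = 6451. Since 2^12 = 4096 and 2^13 = 8192, N = 13.
Step size = 3.903/8192 V = 476.44 µV.
RMS noise = LSB/√12 = 138 µV.

138 µV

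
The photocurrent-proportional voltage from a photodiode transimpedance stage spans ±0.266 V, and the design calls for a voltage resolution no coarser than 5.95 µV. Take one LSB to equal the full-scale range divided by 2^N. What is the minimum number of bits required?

17 bits

The full-scale span is 0.266 − (-0.266) = 0.532 V.
Need 2^N ≥ 0.532 V / 5.95 µV = 89410 → N_min = 17.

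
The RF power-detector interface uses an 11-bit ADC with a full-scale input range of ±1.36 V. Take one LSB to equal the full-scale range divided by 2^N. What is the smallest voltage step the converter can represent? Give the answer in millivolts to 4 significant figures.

The full-scale span is 1.36 − (-1.36) = 2.72 V.
Number of codes = 2^11 = 2048.
LSB = 2.72 V / 2^11 = 1.328 mV.

1.328 mV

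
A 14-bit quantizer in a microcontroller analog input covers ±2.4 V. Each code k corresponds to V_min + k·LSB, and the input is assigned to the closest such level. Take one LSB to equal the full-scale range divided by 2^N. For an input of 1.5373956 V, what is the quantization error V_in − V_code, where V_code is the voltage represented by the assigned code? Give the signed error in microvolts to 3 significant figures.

Span: 2.4 V − (-2.4 V) = 4.8 V. LSB = 4.8 V / 2^14 ≈ 293.0 µV.
Position in LSBs: (1.5373956 − (-2.4)) × 16384/4.8 = 13439.6436; rounding gives k = 13440.
Reconstructed level: -2.4 + 13440 × 4.8/16384 V = 1.5375000000 V.
e = 1.5373956 − (1.5375000000) = −104 µV.

−104 µV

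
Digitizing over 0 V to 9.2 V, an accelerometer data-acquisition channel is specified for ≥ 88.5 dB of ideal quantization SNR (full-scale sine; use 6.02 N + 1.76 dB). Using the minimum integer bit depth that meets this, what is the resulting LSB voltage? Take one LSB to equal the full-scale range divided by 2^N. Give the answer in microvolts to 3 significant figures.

281 µV

V_FS = 9.2 V.
6.02 N + 1.76 ≥ 88.5 gives N ≥ 14.409, so the minimum integer is 15.
One LSB is 9.2 V / 32768 = 281 µV.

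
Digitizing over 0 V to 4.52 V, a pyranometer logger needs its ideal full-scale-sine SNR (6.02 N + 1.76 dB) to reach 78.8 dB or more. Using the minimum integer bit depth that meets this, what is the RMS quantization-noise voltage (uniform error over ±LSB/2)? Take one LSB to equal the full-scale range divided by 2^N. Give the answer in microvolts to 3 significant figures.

Full-scale range = 4.52 V.
Required N = ⌈(78.8 − 1.76)/6.02⌉ = ⌈12.797⌉ = 13.
Step size = 4.52/8192 V = 0.55176 mV.
σ_q = LSB/√12 = 0.55176 mV/3.4641 = 159 µV.

159 µV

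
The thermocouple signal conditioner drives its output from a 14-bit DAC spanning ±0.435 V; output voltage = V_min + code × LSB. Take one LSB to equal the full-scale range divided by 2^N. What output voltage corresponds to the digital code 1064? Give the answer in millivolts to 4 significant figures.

Full-scale range = 0.435 V − (-0.435 V) = 0.87 V. LSB = 0.87 V / 2^14.
Output = V_min + (1064/16384) × range = -0.435 + 0.0649414 × 0.87 V
      = -0.435 V + 0.0564990 V = -0.378501 V.

-378.5 mV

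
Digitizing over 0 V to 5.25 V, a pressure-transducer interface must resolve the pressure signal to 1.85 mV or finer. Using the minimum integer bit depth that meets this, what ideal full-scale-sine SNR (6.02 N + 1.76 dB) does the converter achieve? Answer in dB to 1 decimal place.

V_FS = 5.25 V.
Levels needed ≥ 5.25/1.85 mV = 2838. 2^12 = 4096 suffices, so N_min = 12.
SNR = 6.02 × 12 + 1.76 = 74.00 dB.

74.0 dB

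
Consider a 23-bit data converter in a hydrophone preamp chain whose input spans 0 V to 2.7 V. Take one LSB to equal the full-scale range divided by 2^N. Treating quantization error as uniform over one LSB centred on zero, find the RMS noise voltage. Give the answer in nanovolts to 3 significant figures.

Range is 2.7 V.
Step size = 2.7/8388608 V = 321.87 nV.
V_rms = LSB/√12 = 321.87 nV / √12 = 92.9 nV.

92.9 nV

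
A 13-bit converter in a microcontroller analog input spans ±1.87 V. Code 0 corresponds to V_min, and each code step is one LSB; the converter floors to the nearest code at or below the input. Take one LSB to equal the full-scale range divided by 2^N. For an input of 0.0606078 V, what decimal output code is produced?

Range = 1.87 − (-1.87) = 3.74 V. LSB = 3.74 V / 2^13 ≈ 456.5 µV.
V_in − V_min = 0.0606078 − (-1.87) = 1.9306078 V.
Divide by LSB: 1.9306078 × 8192/3.74 = 4228.7538.
Truncating gives code 4228.

4228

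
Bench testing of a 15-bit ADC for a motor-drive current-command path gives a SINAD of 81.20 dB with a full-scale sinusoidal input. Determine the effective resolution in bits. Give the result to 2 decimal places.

13.20 bits

ENOB = (81.20 − 1.76)/6.02 = 13.1960 bits.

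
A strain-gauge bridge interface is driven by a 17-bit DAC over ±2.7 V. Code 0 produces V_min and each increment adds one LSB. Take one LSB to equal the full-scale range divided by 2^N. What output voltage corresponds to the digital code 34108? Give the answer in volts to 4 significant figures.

Full-scale range = 2.7 V − (-2.7 V) = 5.4 V. LSB = 5.4 V / 2^17.
V_out = V_min + code × LSB = -2.7 V + 34108 × 5.4 V / 131072
      = -2.7 V + 1.40521 V = -1.29479 V.

-1.295 V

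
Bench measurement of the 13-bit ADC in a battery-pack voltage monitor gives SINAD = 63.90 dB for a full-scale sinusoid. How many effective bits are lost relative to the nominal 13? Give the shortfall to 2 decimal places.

2.68 bits

Effective bits = (63.90 − 1.76)/6.02 = 10.3223.
Shortfall = 13 − 10.3223 = 2.6777 bits.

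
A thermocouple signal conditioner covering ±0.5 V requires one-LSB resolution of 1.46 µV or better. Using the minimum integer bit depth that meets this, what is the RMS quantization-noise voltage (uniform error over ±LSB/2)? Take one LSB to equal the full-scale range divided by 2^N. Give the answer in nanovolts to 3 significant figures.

275 nV

Span: 0.5 V − (-0.5 V) = 1 V.
Need 2^N ≥ 1 V / 1.46 µV = 684900 → N_min = 20.
Step size = 1/1048576 V = 0.95367 µV.
V_rms = LSB/√12 = 275 nV.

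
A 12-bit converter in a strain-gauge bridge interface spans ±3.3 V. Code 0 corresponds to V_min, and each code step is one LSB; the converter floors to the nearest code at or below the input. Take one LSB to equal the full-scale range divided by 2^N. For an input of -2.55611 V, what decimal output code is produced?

461

Span: 3.3 V − (-3.3 V) = 6.6 V. LSB = 6.6 V / 2^12 ≈ 1.611 mV.
(V_in − V_min) × 2^12/range = (-2.55611 − (-3.3)) × 4096/6.6 = 461.663.
Floor → code = 461.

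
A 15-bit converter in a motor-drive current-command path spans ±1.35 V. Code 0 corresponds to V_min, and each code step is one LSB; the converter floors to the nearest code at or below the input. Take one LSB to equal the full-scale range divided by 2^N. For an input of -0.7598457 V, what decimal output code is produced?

7162

Range = 1.35 − (-1.35) = 2.7 V. LSB = 2.7 V / 2^15 ≈ 82.40 µV.
code = ⌊(V_in − V_min)/LSB⌋ = ⌊(V_in − V_min) × 2^15 / range⌋
     = ⌊(-0.7598457 − (-1.35)) × 32768 / 2.7⌋ = ⌊0.5901543 × 32768/2.7⌋
     = ⌊7162.287⌋ = 7162.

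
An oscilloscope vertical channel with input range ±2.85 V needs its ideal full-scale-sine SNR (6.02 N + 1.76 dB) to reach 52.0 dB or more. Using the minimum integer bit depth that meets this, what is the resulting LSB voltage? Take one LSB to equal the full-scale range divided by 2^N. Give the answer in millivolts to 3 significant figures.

11.1 mV

The full-scale span is 2.85 − (-2.85) = 5.7 V.
Required N = ⌈(52.0 − 1.76)/6.02⌉ = ⌈8.346⌉ = 9.
Step size = 5.7/512 V = 11.1 mV.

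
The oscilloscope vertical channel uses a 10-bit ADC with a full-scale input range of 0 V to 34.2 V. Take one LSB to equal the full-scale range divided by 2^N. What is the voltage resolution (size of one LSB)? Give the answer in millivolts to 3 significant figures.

V_FS = 34.2 V.
2^10 = 1024 levels.
LSB = 34.2 V / 2^10 = 33.4 mV.

33.4 mV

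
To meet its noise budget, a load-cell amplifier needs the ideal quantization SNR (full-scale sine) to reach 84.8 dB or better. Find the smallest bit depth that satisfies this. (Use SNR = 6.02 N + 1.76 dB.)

14 bits

6.02 N + 1.76 ≥ 84.8 gives N ≥ 13.794, so the minimum integer is 14.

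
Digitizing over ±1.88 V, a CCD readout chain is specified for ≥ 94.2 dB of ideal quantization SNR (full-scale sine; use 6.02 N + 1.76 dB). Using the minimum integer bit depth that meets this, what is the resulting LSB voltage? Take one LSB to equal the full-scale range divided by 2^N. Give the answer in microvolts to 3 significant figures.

Full-scale range = 1.88 V − (-1.88 V) = 3.76 V.
Required N = ⌈(94.2 − 1.76)/6.02⌉ = ⌈15.355⌉ = 16.
LSB = 3.76 V / 2^16 = 57.4 µV.

57.4 µV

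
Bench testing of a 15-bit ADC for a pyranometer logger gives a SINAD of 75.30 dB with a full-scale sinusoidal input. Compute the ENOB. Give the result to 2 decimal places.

12.22 bits

ENOB = (75.30 − 1.76)/6.02 = 12.2159 bits.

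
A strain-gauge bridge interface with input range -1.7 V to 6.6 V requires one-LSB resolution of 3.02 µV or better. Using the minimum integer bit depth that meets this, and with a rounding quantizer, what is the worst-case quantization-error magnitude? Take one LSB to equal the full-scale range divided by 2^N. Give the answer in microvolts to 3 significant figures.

Full-scale range = 6.6 V − (-1.7 V) = 8.3 V.
Levels needed ≥ 8.3/3.02 µV = 2.748e6. 2^22 = 4194304 suffices, so N_min = 22.
One LSB is 8.3 V / 4194304 = 1.9789 µV.
|e|_max = LSB/2 = 0.989 µV.

0.989 µV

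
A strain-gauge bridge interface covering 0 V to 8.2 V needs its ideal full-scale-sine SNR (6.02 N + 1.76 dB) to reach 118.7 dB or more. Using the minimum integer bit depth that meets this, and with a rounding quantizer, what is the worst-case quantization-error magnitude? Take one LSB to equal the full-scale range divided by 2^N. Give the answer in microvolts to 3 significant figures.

V_FS = 8.2 V.
Required N = ⌈(118.7 − 1.76)/6.02⌉ = ⌈19.425⌉ = 20.
LSB = 8.2 V ÷ 2^20 = 8.2/1048576 V = 7.8201 µV.
|e|_max = LSB/2 = 3.91 µV.

3.91 µV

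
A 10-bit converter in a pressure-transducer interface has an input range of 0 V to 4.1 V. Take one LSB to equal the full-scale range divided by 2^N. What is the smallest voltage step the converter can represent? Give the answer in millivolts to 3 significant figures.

4.00 mV

V_FS = 4.1 V.
2^10 = 1024 levels.
LSB = 4.1 V ÷ 2^10 = 4.1/1024 V = 4.00 mV.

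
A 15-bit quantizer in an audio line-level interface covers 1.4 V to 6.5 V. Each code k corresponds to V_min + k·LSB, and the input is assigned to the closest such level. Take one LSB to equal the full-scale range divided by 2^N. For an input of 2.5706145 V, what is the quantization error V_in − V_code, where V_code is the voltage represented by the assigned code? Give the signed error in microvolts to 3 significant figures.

+48.7 µV

Range = 6.5 − (1.4) = 5.1 V. LSB = 5.1 V / 2^15 ≈ 155.6 µV.
(2.5706145 − (1.4)) / LSB = 1.1706145 × 32768/5.1 = 7521.3129. Nearest integer: k = 7521.
V_code = V_min + k × range/2^15 = 1.4 + 7521 × 5.1/32768 = 2.5705657959 V.
e = 2.5706145 − (2.5705657959) = +48.7 µV.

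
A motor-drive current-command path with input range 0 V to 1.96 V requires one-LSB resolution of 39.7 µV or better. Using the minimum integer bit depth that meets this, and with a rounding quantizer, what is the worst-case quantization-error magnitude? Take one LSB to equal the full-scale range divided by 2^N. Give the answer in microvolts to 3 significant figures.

Span = 1.96 V.
1.96 V / 39.7 µV = 49370. Since 2^15 = 32768 and 2^16 = 65536, N = 16.
Step size = 1.96/65536 V = 29.907 µV.
|e|_max = LSB/2 = 15.0 µV.

15.0 µV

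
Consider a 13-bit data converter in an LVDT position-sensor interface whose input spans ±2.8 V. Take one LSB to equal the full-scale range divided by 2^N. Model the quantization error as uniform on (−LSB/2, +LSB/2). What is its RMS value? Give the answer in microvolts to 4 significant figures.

Range = 2.8 − (-2.8) = 5.6 V.
LSB = 5.6 V ÷ 2^13 = 5.6/8192 V = 0.683594 mV.
For a uniform distribution on [−LSB/2, +LSB/2], V_rms = LSB/√12 = 0.683594 mV/3.4641 = 197.3 µV.

197.3 µV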